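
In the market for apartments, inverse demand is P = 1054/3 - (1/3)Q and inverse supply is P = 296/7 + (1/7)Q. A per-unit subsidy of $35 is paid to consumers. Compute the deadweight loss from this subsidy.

Deadweight loss = $1286.25

Pre-subsidy: 1054/3 - (1/3)Q = 296/7 + (1/7)Q gives Q* = 649 and P* = 135.
With the rebate, buyers effectively pay Pb = Ps − 35, where Ps is the price sellers receive.
On the curves, Pb = 1054/3 - (1/3)Q and Ps = 296/7 + (1/7)Q; the wedge Ps − Pb = 35 gives 296/7 + (1/7)Q − (1054/3 - (1/3)Q) = 35, so Q' = 722.5.
Then Pb = 1054/3 − (1/3)·722.5 = 110.5 and Ps = 296/7 + (1/7)·722.5 = 145.5.
The subsidy expands output by 722.5 − 649 = 73.5 past the efficient level; on those units the gap between marginal cost and willingness to pay runs from 0 up to 35.
DWL = ½ × 35 × 73.5 = 1286.25.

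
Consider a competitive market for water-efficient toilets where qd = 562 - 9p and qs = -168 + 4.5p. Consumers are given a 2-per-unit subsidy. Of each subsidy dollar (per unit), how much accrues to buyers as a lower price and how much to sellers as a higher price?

Buyers gain 2/3 per unit; sellers gain 4/3 per unit

Pre-subsidy: 562 - 9p = -168 + 4.5p gives p* = 1460/27, q* = 226/3.
With the rebate, buyers effectively pay pb = ps − 2, where ps is the price sellers receive.
Demand in terms of ps becomes qd = 562 − 9(ps − 2) = 580 - 9ps. Setting this equal to supply: 580 - 9ps = -168 + 4.5ps, so ps = 1496/27.
Buyers pay pb = 1496/27 − 2 = 1442/27; q' = -168 + 4.5·(1496/27) = 244/3.
Buyers' price falls by p* − pb = 1460/27 − 1442/27 = 2/3; sellers' price rises by ps − p* = 1496/27 − 1460/27 = 4/3.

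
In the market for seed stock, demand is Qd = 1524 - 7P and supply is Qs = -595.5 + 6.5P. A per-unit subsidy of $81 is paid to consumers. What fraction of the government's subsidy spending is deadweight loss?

Pre-subsidy: 1524 - 7P = -595.5 + 6.5P gives P* = 157, Q* = 425.
With the rebate, buyers effectively pay Pb = Ps − 81, where Ps is the price sellers receive.
Demand in terms of Ps becomes Qd = 1524 − 7(Ps − 81) = 2091 - 7Ps. Setting this equal to supply: 2091 - 7Ps = -595.5 + 6.5Ps, so Ps = 199.
Buyers pay Pb = 199 − 81 = 118; Q' = -595.5 + 6.5·199 = 698.
ΔCS = ½(425 + 698)(157 − 118) = 21898.5; ΔPS = ½(425 + 698)(199 − 157) = 23583.
Government spending = 81 × 698 = 56538.
DWL = ½ × 81 × (698 − 425) = 11056.5; fraction = 11056.5 / 56538 = 273/1396.

DWL / government spending = 273/1396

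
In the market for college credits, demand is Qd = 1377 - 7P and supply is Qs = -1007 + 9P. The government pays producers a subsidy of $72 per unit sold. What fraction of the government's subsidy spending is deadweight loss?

Pre-subsidy: 1377 - 7P = -1007 + 9P gives P* = 149, Q* = 334.
With the subsidy, sellers receive Ps = Pb + 72 for each unit, where Pb is the price buyers pay.
Supply in terms of Pb becomes Qs = -1007 + 9(Pb + 72) = -359 + 9Pb. Setting this equal to demand: 1377 - 7Pb = -359 + 9Pb, so Pb = 108.5.
Sellers receive Ps = 108.5 + 72 = 180.5; Q' = 1377 − 7·108.5 = 617.5.
ΔCS = ½(334 + 617.5)(149 − 108.5) = 19267.875; ΔPS = ½(334 + 617.5)(180.5 − 149) = 14986.125.
Government spending = 72 × 617.5 = 44460.
DWL = ½ × 72 × (617.5 − 334) = 10206; fraction = 10206 / 44460 = 567/2470.

DWL / government spending = 567/2470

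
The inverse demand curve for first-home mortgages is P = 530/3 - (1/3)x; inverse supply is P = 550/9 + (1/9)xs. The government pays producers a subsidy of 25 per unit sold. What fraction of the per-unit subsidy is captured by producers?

Producer share = 0.25

Pre-subsidy: 530/3 - (1/3)x = 550/9 + (1/9)x gives x* = 260 and P* = 90.
With the subsidy, sellers receive Ps = Pb + 25 for each unit, where Pb is the price buyers pay.
On the curves, Pb = 530/3 - (1/3)x and Ps = 550/9 + (1/9)x; the wedge Ps − Pb = 25 gives 550/9 + (1/9)x − (530/3 - (1/3)x) = 25, so x' = 316.25.
Then Pb = 530/3 − (1/3)·316.25 = 71.25 and Ps = 550/9 + (1/9)·316.25 = 96.25.
Buyers' price falls by P* − Pb = 90 − 71.25 = 18.75; sellers' price rises by Ps − P* = 96.25 − 90 = 6.25.
So producers capture 6.25/25 = 0.25 of each unit of subsidy.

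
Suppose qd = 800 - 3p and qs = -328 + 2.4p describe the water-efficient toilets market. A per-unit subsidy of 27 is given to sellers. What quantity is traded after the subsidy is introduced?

q' = 628/3

Pre-subsidy: 800 - 3p = -328 + 2.4p gives p* = 1880/9, q* = 520/3.
With the subsidy, sellers receive ps = pb + 27 for each unit, where pb is the price buyers pay.
Supply in terms of pb becomes qs = -328 + 2.4(pb + 27) = -263.2 + 2.4pb. Setting this equal to demand: 800 - 3pb = -263.2 + 2.4pb, so pb = 1772/9.
Sellers receive ps = 1772/9 + 27 = 2015/9; q' = 800 − 3·(1772/9) = 628/3.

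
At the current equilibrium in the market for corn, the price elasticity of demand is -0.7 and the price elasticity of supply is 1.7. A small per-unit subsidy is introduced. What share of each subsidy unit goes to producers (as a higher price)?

For a small subsidy around the equilibrium, the benefit split depends on the relative slopes, which at a point are proportional to the elasticities.
Buyer share = εs/(εs + |εd|) = 1.7/(1.7 + 0.7) = 17/24; seller share = |εd|/(εs + |εd|) = 7/24.
So producers capture 7/24 of the subsidy.

Producer share = 7/24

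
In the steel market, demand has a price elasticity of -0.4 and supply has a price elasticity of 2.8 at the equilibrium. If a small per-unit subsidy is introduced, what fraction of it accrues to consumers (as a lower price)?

For a small subsidy around the equilibrium, the benefit split depends on the relative slopes, which at a point are proportional to the elasticities.
Buyer share = εs/(εs + |εd|) = 2.8/(2.8 + 0.4) = 0.875; seller share = |εd|/(εs + |εd|) = 0.125.

Consumer share = 0.875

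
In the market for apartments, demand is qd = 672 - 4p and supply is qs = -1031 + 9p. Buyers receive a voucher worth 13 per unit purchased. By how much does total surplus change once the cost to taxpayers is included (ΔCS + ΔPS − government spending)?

Pre-subsidy: 672 - 4p = -1031 + 9p gives p* = 131, q* = 148.
With the rebate, buyers effectively pay pb = ps − 13, where ps is the price sellers receive.
Demand in terms of ps becomes qd = 672 − 4(ps − 13) = 724 - 4ps. Setting this equal to supply: 724 - 4ps = -1031 + 9ps, so ps = 135.
Buyers pay pb = 135 − 13 = 122; q' = -1031 + 9·135 = 184.
ΔCS = ½(148 + 184)(131 − 122) = 1494; ΔPS = ½(148 + 184)(135 − 131) = 664.
Government spending = 13 × 184 = 2392.
Net change = 1494 + 664 − 2392 = -234. The loss equals the DWL triangle ½·13·36.

Net change in total surplus = -234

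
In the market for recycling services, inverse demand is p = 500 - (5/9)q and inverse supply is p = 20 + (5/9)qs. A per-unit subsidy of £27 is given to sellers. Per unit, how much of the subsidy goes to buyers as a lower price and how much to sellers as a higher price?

Buyers gain £13.5 per unit; sellers gain £13.5 per unit

Pre-subsidy: 500 - (5/9)q = 20 + (5/9)q gives q* = 432 and p* = 260.
With the subsidy, sellers receive ps = pb + 27 for each unit, where pb is the price buyers pay.
On the curves, pb = 500 - (5/9)q and ps = 20 + (5/9)q; the wedge ps − pb = 27 gives 20 + (5/9)q − (500 - (5/9)q) = 27, so q' = 456.3.
Then pb = 500 − (5/9)·456.3 = 246.5 and ps = 20 + (5/9)·456.3 = 273.5.
Buyers' price falls by p* − pb = 260 − 246.5 = 13.5; sellers' price rises by ps − p* = 273.5 − 260 = 13.5.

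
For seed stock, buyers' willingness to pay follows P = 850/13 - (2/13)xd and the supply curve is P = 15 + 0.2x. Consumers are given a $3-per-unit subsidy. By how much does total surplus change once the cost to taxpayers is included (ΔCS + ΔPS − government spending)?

Net change in total surplus = -585/46

Pre-subsidy: 850/13 - (2/13)x = 15 + 0.2x gives x* = 3275/23 and P* = 1000/23.
With the rebate, buyers effectively pay Pb = Ps − 3, where Ps is the price sellers receive.
On the curves, Pb = 850/13 - (2/13)x and Ps = 15 + 0.2x; the wedge Ps − Pb = 3 gives 15 + 0.2x − (850/13 - (2/13)x) = 3, so x' = 3470/23.
Then Pb = 850/13 − (2/13)·(3470/23) = 970/23 and Ps = 15 + 0.2·(3470/23) = 1039/23.
ΔCS = ½(3275/23 + 3470/23)(1000/23 − 970/23) = 101175/529; ΔPS = ½(3275/23 + 3470/23)(1039/23 − 1000/23) = 263055/1058.
Government spending = 3 × 3470/23 = 10410/23.
Net change = 101175/529 + 263055/1058 − 10410/23 = -585/46. The loss equals the DWL triangle ½·3·195/23.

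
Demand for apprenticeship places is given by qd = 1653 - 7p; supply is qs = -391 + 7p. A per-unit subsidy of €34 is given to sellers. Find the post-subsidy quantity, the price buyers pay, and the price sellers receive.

q' = 750; buyers pay €129; sellers receive €163

Pre-subsidy: 1653 - 7p = -391 + 7p gives p* = 146, q* = 631.
With the subsidy, sellers receive ps = pb + 34 for each unit, where pb is the price buyers pay.
Supply in terms of pb becomes qs = -391 + 7(pb + 34) = -153 + 7pb. Setting this equal to demand: 1653 - 7pb = -153 + 7pb, so pb = 129.
Sellers receive ps = 129 + 34 = 163; q' = 1653 − 7·129 = 750.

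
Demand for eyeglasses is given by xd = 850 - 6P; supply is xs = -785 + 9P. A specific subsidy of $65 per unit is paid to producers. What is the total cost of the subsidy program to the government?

Government cost = $27950

Pre-subsidy: 850 - 6P = -785 + 9P gives P* = 109, x* = 196.
With the subsidy, sellers receive Ps = Pb + 65 for each unit, where Pb is the price buyers pay.
Supply in terms of Pb becomes xs = -785 + 9(Pb + 65) = -200 + 9Pb. Setting this equal to demand: 850 - 6Pb = -200 + 9Pb, so Pb = 70.
Sellers receive Ps = 70 + 65 = 135; x' = 850 − 6·70 = 430.
Government outlay = subsidy × quantity = 65 × 430 = 27950.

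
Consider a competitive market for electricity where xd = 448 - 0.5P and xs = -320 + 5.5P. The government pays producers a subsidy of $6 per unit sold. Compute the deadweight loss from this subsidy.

Deadweight loss = $8.25

Pre-subsidy: 448 - 0.5P = -320 + 5.5P gives P* = 128, x* = 384.
With the subsidy, sellers receive Ps = Pb + 6 for each unit, where Pb is the price buyers pay.
Supply in terms of Pb becomes xs = -320 + 5.5(Pb + 6) = -287 + 5.5Pb. Setting this equal to demand: 448 - 0.5Pb = -287 + 5.5Pb, so Pb = 122.5.
Sellers receive Ps = 122.5 + 6 = 128.5; x' = 448 − 0.5·122.5 = 386.75.
The subsidy expands output by 386.75 − 384 = 2.75 past the efficient level; on those units the gap between marginal cost and willingness to pay runs from 0 up to 6.
DWL = ½ × 6 × 2.75 = 8.25.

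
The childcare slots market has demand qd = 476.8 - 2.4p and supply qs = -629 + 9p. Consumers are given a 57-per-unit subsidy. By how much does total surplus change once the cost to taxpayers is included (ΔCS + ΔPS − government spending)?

Net change in total surplus = -3078

Pre-subsidy: 476.8 - 2.4p = -629 + 9p gives p* = 97, q* = 244.
With the rebate, buyers effectively pay pb = ps − 57, where ps is the price sellers receive.
Demand in terms of ps becomes qd = 476.8 − 2.4(ps − 57) = 613.6 - 2.4ps. Setting this equal to supply: 613.6 - 2.4ps = -629 + 9ps, so ps = 109.
Buyers pay pb = 109 − 57 = 52; q' = -629 + 9·109 = 352.
ΔCS = ½(244 + 352)(97 − 52) = 13410; ΔPS = ½(244 + 352)(109 − 97) = 3576.
Government spending = 57 × 352 = 20064.
Net change = 13410 + 3576 − 20064 = -3078. The loss equals the DWL triangle ½·57·108.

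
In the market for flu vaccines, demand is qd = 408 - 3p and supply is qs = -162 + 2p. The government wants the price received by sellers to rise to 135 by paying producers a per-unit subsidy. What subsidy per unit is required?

Required subsidy s = 35 per unit

At a seller price of 135, quantity supplied is -162 + 2·135 = 108.
Buyers absorb 108 only when they pay pb with 408 − 3·pb = 108, i.e. pb = 100.
s = ps − pb = 135 − 100 = 35.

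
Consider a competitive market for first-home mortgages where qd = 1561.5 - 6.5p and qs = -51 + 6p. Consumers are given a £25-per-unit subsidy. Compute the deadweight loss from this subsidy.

Deadweight loss = £975

Pre-subsidy: 1561.5 - 6.5p = -51 + 6p gives p* = 129, q* = 723.
With the rebate, buyers effectively pay pb = ps − 25, where ps is the price sellers receive.
Demand in terms of ps becomes qd = 1561.5 − 6.5(ps − 25) = 1724 - 6.5ps. Setting this equal to supply: 1724 - 6.5ps = -51 + 6ps, so ps = 142.
Buyers pay pb = 142 − 25 = 117; q' = -51 + 6·142 = 801.
The subsidy expands output by 801 − 723 = 78 past the efficient level; on those units the gap between marginal cost and willingness to pay runs from 0 up to 25.
DWL = ½ × 25 × 78 = 975.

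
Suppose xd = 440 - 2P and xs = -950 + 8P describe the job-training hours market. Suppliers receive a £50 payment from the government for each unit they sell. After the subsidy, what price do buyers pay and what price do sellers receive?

Buyers pay £99; sellers receive £149

Pre-subsidy: 440 - 2P = -950 + 8P gives P* = 139, x* = 162.
With the subsidy, sellers receive Ps = Pb + 50 for each unit, where Pb is the price buyers pay.
Supply in terms of Pb becomes xs = -950 + 8(Pb + 50) = -550 + 8Pb. Setting this equal to demand: 440 - 2Pb = -550 + 8Pb, so Pb = 99.
Sellers receive Ps = 99 + 50 = 149; x' = 440 − 2·99 = 242.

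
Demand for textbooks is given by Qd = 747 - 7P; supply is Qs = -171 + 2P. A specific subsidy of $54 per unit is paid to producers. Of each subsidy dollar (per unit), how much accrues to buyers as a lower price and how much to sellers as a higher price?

Buyers gain $12 per unit; sellers gain $42 per unit

Pre-subsidy: 747 - 7P = -171 + 2P gives P* = 102, Q* = 33.
With the subsidy, sellers receive Ps = Pb + 54 for each unit, where Pb is the price buyers pay.
Supply in terms of Pb becomes Qs = -171 + 2(Pb + 54) = -63 + 2Pb. Setting this equal to demand: 747 - 7Pb = -63 + 2Pb, so Pb = 90.
Sellers receive Ps = 90 + 54 = 144; Q' = 747 − 7·90 = 117.
Buyers' price falls by P* − Pb = 102 − 90 = 12; sellers' price rises by Ps − P* = 144 − 102 = 42.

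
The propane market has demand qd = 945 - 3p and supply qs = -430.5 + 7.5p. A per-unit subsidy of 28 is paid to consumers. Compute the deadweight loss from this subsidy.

Pre-subsidy: 945 - 3p = -430.5 + 7.5p gives p* = 131, q* = 552.
With the rebate, buyers effectively pay pb = ps − 28, where ps is the price sellers receive.
Demand in terms of ps becomes qd = 945 − 3(ps − 28) = 1029 - 3ps. Setting this equal to supply: 1029 - 3ps = -430.5 + 7.5ps, so ps = 139.
Buyers pay pb = 139 − 28 = 111; q' = -430.5 + 7.5·139 = 612.
The subsidy expands output by 612 − 552 = 60 past the efficient level; on those units the gap between marginal cost and willingness to pay runs from 0 up to 28.
DWL = ½ × 28 × 60 = 840.

Deadweight loss = 840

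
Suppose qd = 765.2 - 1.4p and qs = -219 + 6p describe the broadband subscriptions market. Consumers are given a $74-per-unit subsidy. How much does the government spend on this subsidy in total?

Pre-subsidy: 765.2 - 1.4p = -219 + 6p gives p* = 133, q* = 579.
With the rebate, buyers effectively pay pb = ps − 74, where ps is the price sellers receive.
Demand in terms of ps becomes qd = 765.2 − 1.4(ps − 74) = 868.8 - 1.4ps. Setting this equal to supply: 868.8 - 1.4ps = -219 + 6ps, so ps = 147.
Buyers pay pb = 147 − 74 = 73; q' = -219 + 6·147 = 663.
Government outlay = subsidy × quantity = 74 × 663 = 49062.

Government cost = $49062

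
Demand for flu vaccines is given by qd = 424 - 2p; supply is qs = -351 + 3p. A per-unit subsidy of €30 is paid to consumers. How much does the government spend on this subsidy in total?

Pre-subsidy: 424 - 2p = -351 + 3p gives p* = 155, q* = 114.
With the rebate, buyers effectively pay pb = ps − 30, where ps is the price sellers receive.
Demand in terms of ps becomes qd = 424 − 2(ps − 30) = 484 - 2ps. Setting this equal to supply: 484 - 2ps = -351 + 3ps, so ps = 167.
Buyers pay pb = 167 − 30 = 137; q' = -351 + 3·167 = 150.
Government outlay = subsidy × quantity = 30 × 150 = 4500.

Government cost = €4500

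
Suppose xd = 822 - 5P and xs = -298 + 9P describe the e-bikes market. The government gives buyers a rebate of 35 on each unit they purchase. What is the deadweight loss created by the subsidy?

Pre-subsidy: 822 - 5P = -298 + 9P gives P* = 80, x* = 422.
With the rebate, buyers effectively pay Pb = Ps − 35, where Ps is the price sellers receive.
Demand in terms of Ps becomes xd = 822 − 5(Ps − 35) = 997 - 5Ps. Setting this equal to supply: 997 - 5Ps = -298 + 9Ps, so Ps = 92.5.
Buyers pay Pb = 92.5 − 35 = 57.5; x' = -298 + 9·92.5 = 534.5.
The subsidy expands output by 534.5 − 422 = 112.5 past the efficient level; on those units the gap between marginal cost and willingness to pay runs from 0 up to 35.
DWL = ½ × 35 × 112.5 = 1968.75.

Deadweight loss = 1968.75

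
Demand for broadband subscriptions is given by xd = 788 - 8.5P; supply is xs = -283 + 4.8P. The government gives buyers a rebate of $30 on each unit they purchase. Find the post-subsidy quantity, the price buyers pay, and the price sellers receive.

Pre-subsidy: 788 - 8.5P = -283 + 4.8P gives P* = 1530/19, x* = 1967/19.
With the rebate, buyers effectively pay Pb = Ps − 30, where Ps is the price sellers receive.
Demand in terms of Ps becomes xd = 788 − 8.5(Ps − 30) = 1043 - 8.5Ps. Setting this equal to supply: 1043 - 8.5Ps = -283 + 4.8Ps, so Ps = 13260/133.
Buyers pay Pb = 13260/133 − 30 = 9270/133; x' = -283 + 4.8·(13260/133) = 26009/133.

x' = 26009/133; buyers pay 9270/133; sellers receive 13260/133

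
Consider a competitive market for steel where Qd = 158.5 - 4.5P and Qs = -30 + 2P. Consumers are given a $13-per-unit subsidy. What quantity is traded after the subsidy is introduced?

Pre-subsidy: 158.5 - 4.5P = -30 + 2P gives P* = 29, Q* = 28.
With the rebate, buyers effectively pay Pb = Ps − 13, where Ps is the price sellers receive.
Demand in terms of Ps becomes Qd = 158.5 − 4.5(Ps − 13) = 217 - 4.5Ps. Setting this equal to supply: 217 - 4.5Ps = -30 + 2Ps, so Ps = 38.
Buyers pay Pb = 38 − 13 = 25; Q' = -30 + 2·38 = 46.

Q' = 46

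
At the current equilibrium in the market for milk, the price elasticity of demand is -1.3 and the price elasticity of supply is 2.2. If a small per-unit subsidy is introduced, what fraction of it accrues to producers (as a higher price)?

For a small subsidy around the equilibrium, the benefit split depends on the relative slopes, which at a point are proportional to the elasticities.
Buyer share = εs/(εs + |εd|) = 2.2/(2.2 + 1.3) = 22/35; seller share = |εd|/(εs + |εd|) = 13/35.
So producers capture 13/35 of the subsidy.

Producer share = 13/35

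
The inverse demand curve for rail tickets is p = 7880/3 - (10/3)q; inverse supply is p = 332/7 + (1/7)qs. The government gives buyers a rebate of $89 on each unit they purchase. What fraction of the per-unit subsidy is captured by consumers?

Pre-subsidy: 7880/3 - (10/3)q = 332/7 + (1/7)q gives q* = 54164/73 and p* = 11200/73.
With the rebate, buyers effectively pay pb = ps − 89, where ps is the price sellers receive.
On the curves, pb = 7880/3 - (10/3)q and ps = 332/7 + (1/7)q; the wedge ps − pb = 89 gives 332/7 + (1/7)q − (7880/3 - (10/3)q) = 89, so q' = 56033/73.
Then pb = 7880/3 − (10/3)·(56033/73) = 4970/73 and ps = 332/7 + (1/7)·(56033/73) = 11467/73.
Buyers' price falls by p* − pb = 11200/73 − 4970/73 = 6230/73; sellers' price rises by ps − p* = 11467/73 − 11200/73 = 267/73.
So consumers capture (6230/73)/89 = 70/73 of each unit of subsidy.

Consumer share = 70/73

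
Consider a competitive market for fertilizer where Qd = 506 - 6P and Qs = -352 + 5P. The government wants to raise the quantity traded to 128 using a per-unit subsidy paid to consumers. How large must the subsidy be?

At Q = 128, invert demand for the buyer price: Pb = (506 − 128)/6 = 63; invert supply for the seller price: Ps = (128 − (-352))/5 = 96.
The subsidy must fill the gap: s = Ps − Pb = 96 − 63 = 33.

Required subsidy s = 33 per unit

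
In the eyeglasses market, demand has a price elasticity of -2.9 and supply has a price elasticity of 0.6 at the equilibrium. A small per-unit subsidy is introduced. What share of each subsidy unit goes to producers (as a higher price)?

Producer share = 29/35

For a small subsidy around the equilibrium, the benefit split depends on the relative slopes, which at a point are proportional to the elasticities.
Buyer share = εs/(εs + |εd|) = 0.6/(0.6 + 2.9) = 6/35; seller share = |εd|/(εs + |εd|) = 29/35.
So producers capture 29/35 of the subsidy.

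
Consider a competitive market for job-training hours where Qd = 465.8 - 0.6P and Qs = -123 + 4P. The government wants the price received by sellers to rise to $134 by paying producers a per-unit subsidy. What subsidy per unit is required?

Required subsidy s = $46 per unit

At a seller price of 134, quantity supplied is -123 + 4·134 = 413.
Buyers absorb 413 only when they pay Pb with 465.8 − 0.6·Pb = 413, i.e. Pb = 88.
s = Ps − Pb = 134 − 88 = 46.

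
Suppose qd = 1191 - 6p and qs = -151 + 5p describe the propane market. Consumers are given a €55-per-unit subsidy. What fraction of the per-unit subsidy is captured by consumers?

Pre-subsidy: 1191 - 6p = -151 + 5p gives p* = 122, q* = 459.
With the rebate, buyers effectively pay pb = ps − 55, where ps is the price sellers receive.
Demand in terms of ps becomes qd = 1191 − 6(ps − 55) = 1521 - 6ps. Setting this equal to supply: 1521 - 6ps = -151 + 5ps, so ps = 152.
Buyers pay pb = 152 − 55 = 97; q' = -151 + 5·152 = 609.
Buyers' price falls by p* − pb = 122 − 97 = 25; sellers' price rises by ps − p* = 152 − 122 = 30.
So consumers capture 25/55 = 5/11 of each unit of subsidy.

Consumer share = 5/11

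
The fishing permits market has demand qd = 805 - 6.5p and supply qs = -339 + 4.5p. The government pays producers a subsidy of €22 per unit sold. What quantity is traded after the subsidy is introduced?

Pre-subsidy: 805 - 6.5p = -339 + 4.5p gives p* = 104, q* = 129.
With the subsidy, sellers receive ps = pb + 22 for each unit, where pb is the price buyers pay.
Supply in terms of pb becomes qs = -339 + 4.5(pb + 22) = -240 + 4.5pb. Setting this equal to demand: 805 - 6.5pb = -240 + 4.5pb, so pb = 95.
Sellers receive ps = 95 + 22 = 117; q' = 805 − 6.5·95 = 187.5.

q' = 187.5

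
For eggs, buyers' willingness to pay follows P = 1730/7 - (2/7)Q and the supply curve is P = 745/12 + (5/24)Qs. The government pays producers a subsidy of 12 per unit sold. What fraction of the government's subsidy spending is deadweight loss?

DWL / government spending = 504/16553

Pre-subsidy: 1730/7 - (2/7)Q = 745/12 + (5/24)Q gives Q* = 31090/83 and P* = 11630/83.
With the subsidy, sellers receive Ps = Pb + 12 for each unit, where Pb is the price buyers pay.
On the curves, Pb = 1730/7 - (2/7)Q and Ps = 745/12 + (5/24)Q; the wedge Ps − Pb = 12 gives 745/12 + (5/24)Q − (1730/7 - (2/7)Q) = 12, so Q' = 33106/83.
Then Pb = 1730/7 − (2/7)·(33106/83) = 11054/83 and Ps = 745/12 + (5/24)·(33106/83) = 12050/83.
ΔCS = ½(31090/83 + 33106/83)(11630/83 − 11054/83) = 18488448/6889; ΔPS = ½(31090/83 + 33106/83)(12050/83 − 11630/83) = 13481160/6889.
Government spending = 12 × 33106/83 = 397272/83.
DWL = ½ × 12 × (33106/83 − 31090/83) = 12096/83; fraction = (12096/83) / (397272/83) = 504/16553.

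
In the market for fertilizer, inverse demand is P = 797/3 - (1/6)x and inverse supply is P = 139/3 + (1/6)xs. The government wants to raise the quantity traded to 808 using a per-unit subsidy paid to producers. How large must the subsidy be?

At x = 808, from the demand curve buyers pay Pb = 797/3 − (1/6)·808 = 131; from the supply curve sellers need Ps = 139/3 + (1/6)·808 = 181.
The subsidy must fill the gap: s = Ps − Pb = 181 − 131 = 50.

Required subsidy s = 50 per unit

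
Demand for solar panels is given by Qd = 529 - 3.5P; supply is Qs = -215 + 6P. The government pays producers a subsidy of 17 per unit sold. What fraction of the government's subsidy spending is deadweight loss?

DWL / government spending = 357/5557

Pre-subsidy: 529 - 3.5P = -215 + 6P gives P* = 1488/19, Q* = 4843/19.
With the subsidy, sellers receive Ps = Pb + 17 for each unit, where Pb is the price buyers pay.
Supply in terms of Pb becomes Qs = -215 + 6(Pb + 17) = -113 + 6Pb. Setting this equal to demand: 529 - 3.5Pb = -113 + 6Pb, so Pb = 1284/19.
Sellers receive Ps = 1284/19 + 17 = 1607/19; Q' = 529 − 3.5·(1284/19) = 5557/19.
ΔCS = ½(4843/19 + 5557/19)(1488/19 − 1284/19) = 1060800/361; ΔPS = ½(4843/19 + 5557/19)(1607/19 − 1488/19) = 618800/361.
Government spending = 17 × 5557/19 = 94469/19.
DWL = ½ × 17 × (5557/19 − 4843/19) = 6069/19; fraction = (6069/19) / (94469/19) = 357/5557.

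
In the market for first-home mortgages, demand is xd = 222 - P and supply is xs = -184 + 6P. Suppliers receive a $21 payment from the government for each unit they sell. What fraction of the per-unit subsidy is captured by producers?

Pre-subsidy: 222 - P = -184 + 6P gives P* = 58, x* = 164.
With the subsidy, sellers receive Ps = Pb + 21 for each unit, where Pb is the price buyers pay.
Supply in terms of Pb becomes xs = -184 + 6(Pb + 21) = -58 + 6Pb. Setting this equal to demand: 222 - Pb = -58 + 6Pb, so Pb = 40.
Sellers receive Ps = 40 + 21 = 61; x' = 222 − 1·40 = 182.
Buyers' price falls by P* − Pb = 58 − 40 = 18; sellers' price rises by Ps − P* = 61 − 58 = 3.
So producers capture 3/21 = 1/7 of each unit of subsidy.

Producer share = 1/7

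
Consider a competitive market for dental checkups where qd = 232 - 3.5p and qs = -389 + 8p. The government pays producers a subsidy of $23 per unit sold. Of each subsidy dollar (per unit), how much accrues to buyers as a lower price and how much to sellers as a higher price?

Buyers gain $16 per unit; sellers gain $7 per unit

Pre-subsidy: 232 - 3.5p = -389 + 8p gives p* = 54, q* = 43.
With the subsidy, sellers receive ps = pb + 23 for each unit, where pb is the price buyers pay.
Supply in terms of pb becomes qs = -389 + 8(pb + 23) = -205 + 8pb. Setting this equal to demand: 232 - 3.5pb = -205 + 8pb, so pb = 38.
Sellers receive ps = 38 + 23 = 61; q' = 232 − 3.5·38 = 99.
Buyers' price falls by p* − pb = 54 − 38 = 16; sellers' price rises by ps − p* = 61 − 54 = 7.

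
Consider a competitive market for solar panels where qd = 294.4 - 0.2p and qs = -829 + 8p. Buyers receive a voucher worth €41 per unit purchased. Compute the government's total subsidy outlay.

Pre-subsidy: 294.4 - 0.2p = -829 + 8p gives p* = 137, q* = 267.
With the rebate, buyers effectively pay pb = ps − 41, where ps is the price sellers receive.
Demand in terms of ps becomes qd = 294.4 − 0.2(ps − 41) = 302.6 - 0.2ps. Setting this equal to supply: 302.6 - 0.2ps = -829 + 8ps, so ps = 138.
Buyers pay pb = 138 − 41 = 97; q' = -829 + 8·138 = 275.
Government outlay = subsidy × quantity = 41 × 275 = 11275.

Government cost = €11275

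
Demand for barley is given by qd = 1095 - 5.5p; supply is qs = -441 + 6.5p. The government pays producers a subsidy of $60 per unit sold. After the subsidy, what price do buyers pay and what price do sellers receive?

Buyers pay $95.5; sellers receive $155.5

Pre-subsidy: 1095 - 5.5p = -441 + 6.5p gives p* = 128, q* = 391.
With the subsidy, sellers receive ps = pb + 60 for each unit, where pb is the price buyers pay.
Supply in terms of pb becomes qs = -441 + 6.5(pb + 60) = -51 + 6.5pb. Setting this equal to demand: 1095 - 5.5pb = -51 + 6.5pb, so pb = 95.5.
Sellers receive ps = 95.5 + 60 = 155.5; q' = 1095 − 5.5·95.5 = 569.75.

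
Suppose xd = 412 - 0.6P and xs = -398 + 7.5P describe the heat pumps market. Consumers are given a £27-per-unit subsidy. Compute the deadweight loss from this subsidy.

Pre-subsidy: 412 - 0.6P = -398 + 7.5P gives P* = 100, x* = 352.
With the rebate, buyers effectively pay Pb = Ps − 27, where Ps is the price sellers receive.
Demand in terms of Ps becomes xd = 412 − 0.6(Ps − 27) = 428.2 - 0.6Ps. Setting this equal to supply: 428.2 - 0.6Ps = -398 + 7.5Ps, so Ps = 102.
Buyers pay Pb = 102 − 27 = 75; x' = -398 + 7.5·102 = 367.
The subsidy expands output by 367 − 352 = 15 past the efficient level; on those units the gap between marginal cost and willingness to pay runs from 0 up to 27.
DWL = ½ × 27 × 15 = 202.5.

Deadweight loss = £202.5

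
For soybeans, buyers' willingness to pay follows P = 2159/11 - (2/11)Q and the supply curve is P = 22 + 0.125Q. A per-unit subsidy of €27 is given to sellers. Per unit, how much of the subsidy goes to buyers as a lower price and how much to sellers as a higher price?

Buyers gain €16 per unit; sellers gain €11 per unit

Pre-subsidy: 2159/11 - (2/11)Q = 22 + 0.125Q gives Q* = 568 and P* = 93.
With the subsidy, sellers receive Ps = Pb + 27 for each unit, where Pb is the price buyers pay.
On the curves, Pb = 2159/11 - (2/11)Q and Ps = 22 + 0.125Q; the wedge Ps − Pb = 27 gives 22 + 0.125Q − (2159/11 - (2/11)Q) = 27, so Q' = 656.
Then Pb = 2159/11 − (2/11)·656 = 77 and Ps = 22 + 0.125·656 = 104.
Buyers' price falls by P* − Pb = 93 − 77 = 16; sellers' price rises by Ps − P* = 104 − 93 = 11.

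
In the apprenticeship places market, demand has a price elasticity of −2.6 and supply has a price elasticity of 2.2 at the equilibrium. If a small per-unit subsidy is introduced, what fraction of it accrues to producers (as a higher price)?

Producer share = 13/24

For a small subsidy around the equilibrium, the benefit split depends on the relative slopes, which at a point are proportional to the elasticities.
Buyer share = εs/(εs + |εd|) = 2.2/(2.2 + 2.6) = 11/24; seller share = |εd|/(εs + |εd|) = 13/24.
So producers capture 13/24 of the subsidy.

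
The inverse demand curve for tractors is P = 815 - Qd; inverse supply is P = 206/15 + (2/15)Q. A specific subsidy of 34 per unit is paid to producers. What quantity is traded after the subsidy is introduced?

Q' = 737

Pre-subsidy: 815 - Q = 206/15 + (2/15)Q gives Q* = 707 and P* = 108.
With the subsidy, sellers receive Ps = Pb + 34 for each unit, where Pb is the price buyers pay.
On the curves, Pb = 815 - Q and Ps = 206/15 + (2/15)Q; the wedge Ps − Pb = 34 gives 206/15 + (2/15)Q − (815 - Q) = 34, so Q' = 737.
Then Pb = 815 − 1·737 = 78 and Ps = 206/15 + (2/15)·737 = 112.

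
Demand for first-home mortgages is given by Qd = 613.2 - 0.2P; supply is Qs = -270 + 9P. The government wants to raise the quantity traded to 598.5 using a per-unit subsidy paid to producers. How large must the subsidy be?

At Q = 598.5, invert demand for the buyer price: Pb = (613.2 − 598.5)/0.2 = 73.5; invert supply for the seller price: Ps = (598.5 − (-270))/9 = 96.5.
The subsidy must fill the gap: s = Ps − Pb = 96.5 − 73.5 = 23.

Required subsidy s = 23 per unit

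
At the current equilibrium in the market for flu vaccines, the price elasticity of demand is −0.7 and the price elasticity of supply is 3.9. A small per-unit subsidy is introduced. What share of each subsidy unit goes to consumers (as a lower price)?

For a small subsidy around the equilibrium, the benefit split depends on the relative slopes, which at a point are proportional to the elasticities.
Buyer share = εs/(εs + |εd|) = 3.9/(3.9 + 0.7) = 39/46; seller share = |εd|/(εs + |εd|) = 7/46.

Consumer share = 39/46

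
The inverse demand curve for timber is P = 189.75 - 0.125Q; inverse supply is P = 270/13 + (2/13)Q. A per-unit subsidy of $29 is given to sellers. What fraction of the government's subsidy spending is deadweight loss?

DWL / government spending = 26/355

Pre-subsidy: 189.75 - 0.125Q = 270/13 + (2/13)Q gives Q* = 606 and P* = 114.
With the subsidy, sellers receive Ps = Pb + 29 for each unit, where Pb is the price buyers pay.
On the curves, Pb = 189.75 - 0.125Q and Ps = 270/13 + (2/13)Q; the wedge Ps − Pb = 29 gives 270/13 + (2/13)Q − (189.75 - 0.125Q) = 29, so Q' = 710.
Then Pb = 189.75 − 0.125·710 = 101 and Ps = 270/13 + (2/13)·710 = 130.
ΔCS = ½(606 + 710)(114 − 101) = 8554; ΔPS = ½(606 + 710)(130 − 114) = 10528.
Government spending = 29 × 710 = 20590.
DWL = ½ × 29 × (710 − 606) = 1508; fraction = 1508 / 20590 = 26/355.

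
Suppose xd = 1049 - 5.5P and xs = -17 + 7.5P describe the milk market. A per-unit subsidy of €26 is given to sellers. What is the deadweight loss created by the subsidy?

Deadweight loss = €1072.5

Pre-subsidy: 1049 - 5.5P = -17 + 7.5P gives P* = 82, x* = 598.
With the subsidy, sellers receive Ps = Pb + 26 for each unit, where Pb is the price buyers pay.
Supply in terms of Pb becomes xs = -17 + 7.5(Pb + 26) = 178 + 7.5Pb. Setting this equal to demand: 1049 - 5.5Pb = 178 + 7.5Pb, so Pb = 67.
Sellers receive Ps = 67 + 26 = 93; x' = 1049 − 5.5·67 = 680.5.
The subsidy expands output by 680.5 − 598 = 82.5 past the efficient level; on those units the gap between marginal cost and willingness to pay runs from 0 up to 26.
DWL = ½ × 26 × 82.5 = 1072.5.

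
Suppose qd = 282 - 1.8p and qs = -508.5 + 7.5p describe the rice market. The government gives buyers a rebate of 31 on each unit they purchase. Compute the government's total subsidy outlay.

Government cost = 5394

Pre-subsidy: 282 - 1.8p = -508.5 + 7.5p gives p* = 85, q* = 129.
With the rebate, buyers effectively pay pb = ps − 31, where ps is the price sellers receive.
Demand in terms of ps becomes qd = 282 − 1.8(ps − 31) = 337.8 - 1.8ps. Setting this equal to supply: 337.8 - 1.8ps = -508.5 + 7.5ps, so ps = 91.
Buyers pay pb = 91 − 31 = 60; q' = -508.5 + 7.5·91 = 174.
Government outlay = subsidy × quantity = 31 × 174 = 5394.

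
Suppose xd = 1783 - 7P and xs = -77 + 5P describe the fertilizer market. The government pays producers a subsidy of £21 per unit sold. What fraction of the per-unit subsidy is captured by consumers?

Consumer share = 5/12

Pre-subsidy: 1783 - 7P = -77 + 5P gives P* = 155, x* = 698.
With the subsidy, sellers receive Ps = Pb + 21 for each unit, where Pb is the price buyers pay.
Supply in terms of Pb becomes xs = -77 + 5(Pb + 21) = 28 + 5Pb. Setting this equal to demand: 1783 - 7Pb = 28 + 5Pb, so Pb = 146.25.
Sellers receive Ps = 146.25 + 21 = 167.25; x' = 1783 − 7·146.25 = 759.25.
Buyers' price falls by P* − Pb = 155 − 146.25 = 8.75; sellers' price rises by Ps − P* = 167.25 − 155 = 12.25.
So consumers capture 8.75/21 = 5/12 of each unit of subsidy.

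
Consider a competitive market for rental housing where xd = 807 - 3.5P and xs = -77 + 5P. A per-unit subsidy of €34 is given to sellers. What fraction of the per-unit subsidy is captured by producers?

Producer share = 7/17

Pre-subsidy: 807 - 3.5P = -77 + 5P gives P* = 104, x* = 443.
With the subsidy, sellers receive Ps = Pb + 34 for each unit, where Pb is the price buyers pay.
Supply in terms of Pb becomes xs = -77 + 5(Pb + 34) = 93 + 5Pb. Setting this equal to demand: 807 - 3.5Pb = 93 + 5Pb, so Pb = 84.
Sellers receive Ps = 84 + 34 = 118; x' = 807 − 3.5·84 = 513.
Buyers' price falls by P* − Pb = 104 − 84 = 20; sellers' price rises by Ps − P* = 118 − 104 = 14.
So producers capture 14/34 = 7/17 of each unit of subsidy.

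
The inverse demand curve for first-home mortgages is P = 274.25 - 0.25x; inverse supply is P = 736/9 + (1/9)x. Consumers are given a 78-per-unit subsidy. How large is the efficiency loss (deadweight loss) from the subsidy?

Deadweight loss = 8424

Pre-subsidy: 274.25 - 0.25x = 736/9 + (1/9)x gives x* = 533 and P* = 141.
With the rebate, buyers effectively pay Pb = Ps − 78, where Ps is the price sellers receive.
On the curves, Pb = 274.25 - 0.25x and Ps = 736/9 + (1/9)x; the wedge Ps − Pb = 78 gives 736/9 + (1/9)x − (274.25 - 0.25x) = 78, so x' = 749.
Then Pb = 274.25 − 0.25·749 = 87 and Ps = 736/9 + (1/9)·749 = 165.
The subsidy expands output by 749 − 533 = 216 past the efficient level; on those units the gap between marginal cost and willingness to pay runs from 0 up to 78.
DWL = ½ × 78 × 216 = 8424.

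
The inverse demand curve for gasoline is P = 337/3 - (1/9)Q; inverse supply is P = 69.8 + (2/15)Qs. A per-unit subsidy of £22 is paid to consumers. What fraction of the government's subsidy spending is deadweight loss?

Pre-subsidy: 337/3 - (1/9)Q = 69.8 + (2/15)Q gives Q* = 174 and P* = 93.
With the rebate, buyers effectively pay Pb = Ps − 22, where Ps is the price sellers receive.
On the curves, Pb = 337/3 - (1/9)Q and Ps = 69.8 + (2/15)Q; the wedge Ps − Pb = 22 gives 69.8 + (2/15)Q − (337/3 - (1/9)Q) = 22, so Q' = 264.
Then Pb = 337/3 − (1/9)·264 = 83 and Ps = 69.8 + (2/15)·264 = 105.
ΔCS = ½(174 + 264)(93 − 83) = 2190; ΔPS = ½(174 + 264)(105 − 93) = 2628.
Government spending = 22 × 264 = 5808.
DWL = ½ × 22 × (264 − 174) = 990; fraction = 990 / 5808 = 15/88.

DWL / government spending = 15/88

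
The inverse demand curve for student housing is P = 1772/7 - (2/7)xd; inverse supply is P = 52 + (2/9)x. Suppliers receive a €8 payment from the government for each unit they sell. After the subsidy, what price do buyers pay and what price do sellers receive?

Pre-subsidy: 1772/7 - (2/7)x = 52 + (2/9)x gives x* = 396 and P* = 140.
With the subsidy, sellers receive Ps = Pb + 8 for each unit, where Pb is the price buyers pay.
On the curves, Pb = 1772/7 - (2/7)x and Ps = 52 + (2/9)x; the wedge Ps − Pb = 8 gives 52 + (2/9)x − (1772/7 - (2/7)x) = 8, so x' = 411.75.
Then Pb = 1772/7 − (2/7)·411.75 = 135.5 and Ps = 52 + (2/9)·411.75 = 143.5.

Buyers pay €135.5; sellers receive €143.5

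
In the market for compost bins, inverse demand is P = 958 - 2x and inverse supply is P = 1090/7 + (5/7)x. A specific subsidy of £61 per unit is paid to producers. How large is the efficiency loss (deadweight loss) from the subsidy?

Pre-subsidy: 958 - 2x = 1090/7 + (5/7)x gives x* = 5616/19 and P* = 6970/19.
With the subsidy, sellers receive Ps = Pb + 61 for each unit, where Pb is the price buyers pay.
On the curves, Pb = 958 - 2x and Ps = 1090/7 + (5/7)x; the wedge Ps − Pb = 61 gives 1090/7 + (5/7)x − (958 - 2x) = 61, so x' = 6043/19.
Then Pb = 958 − 2·(6043/19) = 6116/19 and Ps = 1090/7 + (5/7)·(6043/19) = 7275/19.
The subsidy expands output by 6043/19 − 5616/19 = 427/19 past the efficient level; on those units the gap between marginal cost and willingness to pay runs from 0 up to 61.
DWL = ½ × 61 × 427/19 = 26047/38.

Deadweight loss = 26047/38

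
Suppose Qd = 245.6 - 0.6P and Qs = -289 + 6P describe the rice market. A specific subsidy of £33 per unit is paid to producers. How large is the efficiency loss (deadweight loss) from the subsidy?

Pre-subsidy: 245.6 - 0.6P = -289 + 6P gives P* = 81, Q* = 197.
With the subsidy, sellers receive Ps = Pb + 33 for each unit, where Pb is the price buyers pay.
Supply in terms of Pb becomes Qs = -289 + 6(Pb + 33) = -91 + 6Pb. Setting this equal to demand: 245.6 - 0.6Pb = -91 + 6Pb, so Pb = 51.
Sellers receive Ps = 51 + 33 = 84; Q' = 245.6 − 0.6·51 = 215.
The subsidy expands output by 215 − 197 = 18 past the efficient level; on those units the gap between marginal cost and willingness to pay runs from 0 up to 33.
DWL = ½ × 33 × 18 = 297.

Deadweight loss = £297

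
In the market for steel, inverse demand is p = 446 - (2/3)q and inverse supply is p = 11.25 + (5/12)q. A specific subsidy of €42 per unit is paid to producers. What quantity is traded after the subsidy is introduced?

Pre-subsidy: 446 - (2/3)q = 11.25 + (5/12)q gives q* = 5217/13 and p* = 2320/13.
With the subsidy, sellers receive ps = pb + 42 for each unit, where pb is the price buyers pay.
On the curves, pb = 446 - (2/3)q and ps = 11.25 + (5/12)q; the wedge ps − pb = 42 gives 11.25 + (5/12)q − (446 - (2/3)q) = 42, so q' = 5721/13.
Then pb = 446 − (2/3)·(5721/13) = 1984/13 and ps = 11.25 + (5/12)·(5721/13) = 2530/13.

q' = 5721/13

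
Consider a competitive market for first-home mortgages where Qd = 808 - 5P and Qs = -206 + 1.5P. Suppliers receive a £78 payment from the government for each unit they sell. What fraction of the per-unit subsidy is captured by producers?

Producer share = 10/13

Pre-subsidy: 808 - 5P = -206 + 1.5P gives P* = 156, Q* = 28.
With the subsidy, sellers receive Ps = Pb + 78 for each unit, where Pb is the price buyers pay.
Supply in terms of Pb becomes Qs = -206 + 1.5(Pb + 78) = -89 + 1.5Pb. Setting this equal to demand: 808 - 5Pb = -89 + 1.5Pb, so Pb = 138.
Sellers receive Ps = 138 + 78 = 216; Q' = 808 − 5·138 = 118.
Buyers' price falls by P* − Pb = 156 − 138 = 18; sellers' price rises by Ps − P* = 216 − 156 = 60.
So producers capture 60/78 = 10/13 of each unit of subsidy.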